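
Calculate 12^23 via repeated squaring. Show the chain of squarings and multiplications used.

Computing 12^23 by squaring (build up from 12^1; each line after the first costs one multiplication):

12^1 = 12
12^2 = (12^1)^2 = 12^2 = 144
12^4 = (12^2)^2 = 144^2 = 20736
12^5 = 12 * 12^4 = 12 * 20736 = 248832
12^10 = (12^5)^2 = 248832^2 = 61917364224
12^11 = 12 * 12^10 = 12 * 61917364224 = 743008370688
12^22 = (12^11)^2 = 743008370688^2 = 552061438912436417593344
12^23 = 12 * 12^22 = 12 * 552061438912436417593344 = 6624737266949237011120128

Result: 6624737266949237011120128
Multiplications needed: 7 (7 lines after 12^1)

12^23 = 6624737266949237011120128. Using exponentiation by squaring, this requires 7 multiplications. The key idea: if the exponent is even, square the half-power; if odd, multiply by the base once.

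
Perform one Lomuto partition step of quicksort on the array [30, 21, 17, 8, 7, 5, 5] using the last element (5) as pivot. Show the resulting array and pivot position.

Lomuto partition with pivot = 5:

Initial array: [30, 21, 17, 8, 7, 5, 5]

arr[0]=30 > 5: no swap
arr[1]=21 > 5: no swap
arr[2]=17 > 5: no swap
arr[3]=8 > 5: no swap
arr[4]=7 > 5: no swap
arr[5]=5 <= 5: swap with position 0, array becomes [5, 21, 17, 8, 7, 30, 5]

Place pivot at position 1: [5, 5, 17, 8, 7, 30, 21]
Pivot position: 1

After partitioning with pivot 5, the array becomes [5, 5, 17, 8, 7, 30, 21]. The pivot is placed at index 1. All elements to the left of the pivot are <= 5, and all elements to the right are > 5.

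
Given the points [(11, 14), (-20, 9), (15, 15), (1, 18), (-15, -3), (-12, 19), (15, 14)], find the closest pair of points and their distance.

Computing all pairwise distances among 7 points:

d((11, 14), (-20, 9)) = 31.4006
d((11, 14), (15, 15)) = 4.1231
d((11, 14), (1, 18)) = 10.7703
d((11, 14), (-15, -3)) = 31.0644
d((11, 14), (-12, 19)) = 23.5372
d((11, 14), (15, 14)) = 4.0
d((-20, 9), (15, 15)) = 35.5106
d((-20, 9), (1, 18)) = 22.8473
d((-20, 9), (-15, -3)) = 13.0
d((-20, 9), (-12, 19)) = 12.8062
d((-20, 9), (15, 14)) = 35.3553
d((15, 15), (1, 18)) = 14.3178
d((15, 15), (-15, -3)) = 34.9857
d((15, 15), (-12, 19)) = 27.2947
d((15, 15), (15, 14)) = 1.0 <-- minimum
d((1, 18), (-15, -3)) = 26.4008
d((1, 18), (-12, 19)) = 13.0384
d((1, 18), (15, 14)) = 14.5602
d((-15, -3), (-12, 19)) = 22.2036
d((-15, -3), (15, 14)) = 34.4819
d((-12, 19), (15, 14)) = 27.4591

Closest pair: (15, 15) and (15, 14) with distance 1.0

The closest pair is (15, 15) and (15, 14) with Euclidean distance 1.0. For 7 points, brute-force pairwise comparison is shown above. For large n, the divide-and-conquer algorithm (sort by x, recurse on halves, check the dividing strip) achieves O(n log n).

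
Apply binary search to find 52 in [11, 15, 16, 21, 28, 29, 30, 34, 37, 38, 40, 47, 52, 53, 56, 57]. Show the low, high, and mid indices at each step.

Binary search for 52 in [11, 15, 16, 21, 28, 29, 30, 34, 37, 38, 40, 47, 52, 53, 56, 57]:

lo=0, hi=15, mid=7, arr[mid]=34 -> 34 < 52, search right half
lo=8, hi=15, mid=11, arr[mid]=47 -> 47 < 52, search right half
lo=12, hi=15, mid=13, arr[mid]=53 -> 53 > 52, search left half
lo=12, hi=12, mid=12, arr[mid]=52 -> Found target at index 12!

Binary search finds 52 at index 12 after 4 comparisons. The search repeatedly halves the search space by comparing with the middle element.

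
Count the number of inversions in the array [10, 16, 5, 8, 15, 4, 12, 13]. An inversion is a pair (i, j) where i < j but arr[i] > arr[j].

Finding inversions in [10, 16, 5, 8, 15, 4, 12, 13]:

(0, 2): arr[0]=10 > arr[2]=5
(0, 3): arr[0]=10 > arr[3]=8
(0, 5): arr[0]=10 > arr[5]=4
(1, 2): arr[1]=16 > arr[2]=5
(1, 3): arr[1]=16 > arr[3]=8
(1, 4): arr[1]=16 > arr[4]=15
(1, 5): arr[1]=16 > arr[5]=4
(1, 6): arr[1]=16 > arr[6]=12
(1, 7): arr[1]=16 > arr[7]=13
(2, 5): arr[2]=5 > arr[5]=4
(3, 5): arr[3]=8 > arr[5]=4
(4, 5): arr[4]=15 > arr[5]=4
(4, 6): arr[4]=15 > arr[6]=12
(4, 7): arr[4]=15 > arr[7]=13

Total inversions: 14

The array has 14 inversion(s): (0,2), (0,3), (0,5), (1,2), (1,3), (1,4), (1,5), (1,6), (1,7), (2,5), (3,5), (4,5), (4,6), (4,7). Each pair (i,j) satisfies i < j and arr[i] > arr[j].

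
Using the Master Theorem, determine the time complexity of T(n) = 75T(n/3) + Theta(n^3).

Master Theorem for T(n) = 75T(n/3) + O(n^3):

a = 75, b = 3, c = 3
log_b(a) = log_3(75) = 3.9299

Case 1: c = 3 < log_3(75) = 3.9299
T(n) = O(n^(log_3 75))

For T(n) = 75T(n/3) + O(n^3): log_3(75) = 3.9299. This is Case 1 of the Master Theorem (c < log_b(a), work dominated by leaves), giving O(n^(log_3 75)).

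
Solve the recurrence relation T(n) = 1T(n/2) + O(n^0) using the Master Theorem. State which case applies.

Master Theorem for T(n) = 1T(n/2) + O(n^0):

a = 1, b = 2, c = 0
log_b(a) = log_2(1) = 0.0000

Case 2: c = 0 = log_2(1) = 0.0000
T(n) = O(n^0 log n) = O(log n)

For T(n) = 1T(n/2) + O(n^0): log_2(1) = 0.0000. This is Case 2 of the Master Theorem (c = log_b(a), equal work at all levels), giving O(log n).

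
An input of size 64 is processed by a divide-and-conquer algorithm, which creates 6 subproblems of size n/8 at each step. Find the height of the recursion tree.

For divide and conquer with division factor 8:

Problem sizes at each level:
Level 0: 64
Level 1: 8
Level 2: 1

The root is level 0 and the size-1 base case is level 2 (the tree spans levels 0 through 2, i.e. 3 levels counting the root), so the depth is the number of divisions: log_8(64) = 2

The recursion tree depth is log_8(64) = 2. At each level, the problem size is divided by 8, so it takes 2 divisions to reduce to a base case of size 1. The algorithm makes 6 recursive calls at each level.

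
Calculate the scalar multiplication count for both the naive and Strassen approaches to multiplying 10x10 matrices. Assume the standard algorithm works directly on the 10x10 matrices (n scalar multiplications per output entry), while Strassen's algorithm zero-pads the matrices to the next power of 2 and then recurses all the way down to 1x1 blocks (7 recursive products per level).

Matrix multiplication for 10x10 matrices:

Strassen's algorithm requires power-of-2 dimensions. Pad 10x10 to 16x16 (next power of 2).

Standard algorithm: 10^3 = 1000 multiplications
Strassen's algorithm: 7^(log2(16)) = 7^4 = 2401 multiplications
Difference: 1000 - 2401 = -1401 (Strassen uses MORE here due to padding overhead — for small or just-over-power-of-2 n, padding can outweigh the per-level savings)

Standard: 1000 multiplications (10^3). Strassen: 2401 multiplications (7^4, after padding to 16x16). Strassen reduces 8 recursive multiplications to 7 at each level.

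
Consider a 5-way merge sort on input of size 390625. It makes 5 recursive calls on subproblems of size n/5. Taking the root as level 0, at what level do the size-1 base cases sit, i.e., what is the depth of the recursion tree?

For divide and conquer with division factor 5:

Problem sizes at each level:
Level 0: 390625
Level 1: 78125
Level 2: 15625
Level 3: 3125
Level 4: 625
Level 5: 125
Level 6: 25
Level 7: 5
Level 8: 1

The root is level 0 and the size-1 base case is level 8 (the tree spans levels 0 through 8, i.e. 9 levels counting the root), so the depth is the number of divisions: log_5(390625) = 8

The recursion tree depth is log_5(390625) = 8. At each level, the problem size is divided by 5, so it takes 8 divisions to reduce to a base case of size 1. The algorithm makes 5 recursive calls at each level.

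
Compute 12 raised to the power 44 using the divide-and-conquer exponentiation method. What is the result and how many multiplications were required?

Computing 12^44 by squaring (build up from 12^1; each line after the first costs one multiplication):

12^1 = 12
12^2 = (12^1)^2 = 12^2 = 144
12^4 = (12^2)^2 = 144^2 = 20736
12^5 = 12 * 12^4 = 12 * 20736 = 248832
12^10 = (12^5)^2 = 248832^2 = 61917364224
12^11 = 12 * 12^10 = 12 * 61917364224 = 743008370688
12^22 = (12^11)^2 = 743008370688^2 = 552061438912436417593344
12^44 = (12^22)^2 = 552061438912436417593344^2 = 304771832334069766392840191887919236168953102336

Result: 304771832334069766392840191887919236168953102336
Multiplications needed: 7 (7 lines after 12^1)

12^44 = 304771832334069766392840191887919236168953102336. Using exponentiation by squaring, this requires 7 multiplications. The key idea: if the exponent is even, square the half-power; if odd, multiply by the base once.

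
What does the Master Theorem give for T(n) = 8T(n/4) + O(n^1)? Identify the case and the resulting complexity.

Master Theorem for T(n) = 8T(n/4) + O(n^1):

a = 8, b = 4, c = 1
log_b(a) = log_4(8) = 1.5000

Case 1: c = 1 < log_4(8) = 1.5000
T(n) = O(n^(log_4 8))

For T(n) = 8T(n/4) + O(n^1): log_4(8) = 1.5000. This is Case 1 of the Master Theorem (c < log_b(a), work dominated by leaves), giving O(n^(log_4 8)).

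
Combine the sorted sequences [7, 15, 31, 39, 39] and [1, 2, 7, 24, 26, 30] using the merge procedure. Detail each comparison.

Merging process:

Compare 7 vs 1: take 1 from right. Merged: [1]
Compare 7 vs 2: take 2 from right. Merged: [1, 2]
Compare 7 vs 7: take 7 from left. Merged: [1, 2, 7]
Compare 15 vs 7: take 7 from right. Merged: [1, 2, 7, 7]
Compare 15 vs 24: take 15 from left. Merged: [1, 2, 7, 7, 15]
Compare 31 vs 24: take 24 from right. Merged: [1, 2, 7, 7, 15, 24]
Compare 31 vs 26: take 26 from right. Merged: [1, 2, 7, 7, 15, 24, 26]
Compare 31 vs 30: take 30 from right. Merged: [1, 2, 7, 7, 15, 24, 26, 30]
Append remaining from left: [31, 39, 39]. Merged: [1, 2, 7, 7, 15, 24, 26, 30, 31, 39, 39]

Final merged array: [1, 2, 7, 7, 15, 24, 26, 30, 31, 39, 39]
Total comparisons: 8

The merged array is [1, 2, 7, 7, 15, 24, 26, 30, 31, 39, 39], requiring 8 comparisons. The merge step runs in O(n) time where n is the total number of elements.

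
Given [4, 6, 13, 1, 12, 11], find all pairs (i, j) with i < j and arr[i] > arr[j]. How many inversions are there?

Finding inversions in [4, 6, 13, 1, 12, 11]:

(0, 3): arr[0]=4 > arr[3]=1
(1, 3): arr[1]=6 > arr[3]=1
(2, 3): arr[2]=13 > arr[3]=1
(2, 4): arr[2]=13 > arr[4]=12
(2, 5): arr[2]=13 > arr[5]=11
(4, 5): arr[4]=12 > arr[5]=11

Total inversions: 6

The array has 6 inversion(s): (0,3), (1,3), (2,3), (2,4), (2,5), (4,5). Each pair (i,j) satisfies i < j and arr[i] > arr[j].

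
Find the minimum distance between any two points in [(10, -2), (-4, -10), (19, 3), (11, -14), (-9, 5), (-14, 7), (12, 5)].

Computing all pairwise distances among 7 points:

d((10, -2), (-4, -10)) = 16.1245
d((10, -2), (19, 3)) = 10.2956
d((10, -2), (11, -14)) = 12.0416
d((10, -2), (-9, 5)) = 20.2485
d((10, -2), (-14, 7)) = 25.632
d((10, -2), (12, 5)) = 7.2801
d((-4, -10), (19, 3)) = 26.4197
d((-4, -10), (11, -14)) = 15.5242
d((-4, -10), (-9, 5)) = 15.8114
d((-4, -10), (-14, 7)) = 19.7231
d((-4, -10), (12, 5)) = 21.9317
d((19, 3), (11, -14)) = 18.7883
d((19, 3), (-9, 5)) = 28.0713
d((19, 3), (-14, 7)) = 33.2415
d((19, 3), (12, 5)) = 7.2801
d((11, -14), (-9, 5)) = 27.5862
d((11, -14), (-14, 7)) = 32.6497
d((11, -14), (12, 5)) = 19.0263
d((-9, 5), (-14, 7)) = 5.3852 <-- minimum
d((-9, 5), (12, 5)) = 21.0
d((-14, 7), (12, 5)) = 26.0768

Closest pair: (-9, 5) and (-14, 7) with distance 5.3852

The closest pair is (-9, 5) and (-14, 7) with Euclidean distance 5.3852. For 7 points, brute-force pairwise comparison is shown above. For large n, the divide-and-conquer algorithm (sort by x, recurse on halves, check the dividing strip) achieves O(n log n).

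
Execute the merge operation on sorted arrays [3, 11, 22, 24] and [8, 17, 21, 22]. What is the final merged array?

Merging process:

Compare 3 vs 8: take 3 from left. Merged: [3]
Compare 11 vs 8: take 8 from right. Merged: [3, 8]
Compare 11 vs 17: take 11 from left. Merged: [3, 8, 11]
Compare 22 vs 17: take 17 from right. Merged: [3, 8, 11, 17]
Compare 22 vs 21: take 21 from right. Merged: [3, 8, 11, 17, 21]
Compare 22 vs 22: take 22 from left. Merged: [3, 8, 11, 17, 21, 22]
Compare 24 vs 22: take 22 from right. Merged: [3, 8, 11, 17, 21, 22, 22]
Append remaining from left: [24]. Merged: [3, 8, 11, 17, 21, 22, 22, 24]

Final merged array: [3, 8, 11, 17, 21, 22, 22, 24]
Total comparisons: 7

The merged array is [3, 8, 11, 17, 21, 22, 22, 24], requiring 7 comparisons. The merge step runs in O(n) time where n is the total number of elements.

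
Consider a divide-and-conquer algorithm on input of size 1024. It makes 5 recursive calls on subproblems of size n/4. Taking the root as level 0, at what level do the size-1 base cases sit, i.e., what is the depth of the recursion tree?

For divide and conquer with division factor 4:

Problem sizes at each level:
Level 0: 1024
Level 1: 256
Level 2: 64
Level 3: 16
Level 4: 4
Level 5: 1

The root is level 0 and the size-1 base case is level 5 (the tree spans levels 0 through 5, i.e. 6 levels counting the root), so the depth is the number of divisions: log_4(1024) = 5

The recursion tree depth is log_4(1024) = 5. At each level, the problem size is divided by 4, so it takes 5 divisions to reduce to a base case of size 1. The algorithm makes 5 recursive calls at each level.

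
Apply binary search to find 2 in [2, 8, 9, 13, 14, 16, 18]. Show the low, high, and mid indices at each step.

Binary search for 2 in [2, 8, 9, 13, 14, 16, 18]:

lo=0, hi=6, mid=3, arr[mid]=13 -> 13 > 2, search left half
lo=0, hi=2, mid=1, arr[mid]=8 -> 8 > 2, search left half
lo=0, hi=0, mid=0, arr[mid]=2 -> Found target at index 0!

Binary search finds 2 at index 0 after 3 comparisons. The search repeatedly halves the search space by comparing with the middle element.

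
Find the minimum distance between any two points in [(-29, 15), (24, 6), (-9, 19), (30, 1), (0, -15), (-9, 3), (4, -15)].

Computing all pairwise distances among 7 points:

d((-29, 15), (24, 6)) = 53.7587
d((-29, 15), (-9, 19)) = 20.3961
d((-29, 15), (30, 1)) = 60.6383
d((-29, 15), (0, -15)) = 41.7253
d((-29, 15), (-9, 3)) = 23.3238
d((-29, 15), (4, -15)) = 44.5982
d((24, 6), (-9, 19)) = 35.4683
d((24, 6), (30, 1)) = 7.8102
d((24, 6), (0, -15)) = 31.8904
d((24, 6), (-9, 3)) = 33.1361
d((24, 6), (4, -15)) = 29.0
d((-9, 19), (30, 1)) = 42.9535
d((-9, 19), (0, -15)) = 35.171
d((-9, 19), (-9, 3)) = 16.0
d((-9, 19), (4, -15)) = 36.4005
d((30, 1), (0, -15)) = 34.0
d((30, 1), (-9, 3)) = 39.0512
d((30, 1), (4, -15)) = 30.5287
d((0, -15), (-9, 3)) = 20.1246
d((0, -15), (4, -15)) = 4.0 <-- minimum
d((-9, 3), (4, -15)) = 22.2036

Closest pair: (0, -15) and (4, -15) with distance 4.0

The closest pair is (0, -15) and (4, -15) with Euclidean distance 4.0. For 7 points, brute-force pairwise comparison is shown above. For large n, the divide-and-conquer algorithm (sort by x, recurse on halves, check the dividing strip) achieves O(n log n).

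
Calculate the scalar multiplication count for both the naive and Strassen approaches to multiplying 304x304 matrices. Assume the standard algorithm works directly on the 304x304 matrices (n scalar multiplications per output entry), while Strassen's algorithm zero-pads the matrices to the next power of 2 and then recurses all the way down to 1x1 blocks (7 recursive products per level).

Matrix multiplication for 304x304 matrices:

Strassen's algorithm requires power-of-2 dimensions. Pad 304x304 to 512x512 (next power of 2).

Standard algorithm: 304^3 = 28094464 multiplications
Strassen's algorithm: 7^(log2(512)) = 7^9 = 40353607 multiplications
Difference: 28094464 - 40353607 = -12259143 (Strassen uses MORE here due to padding overhead — for small or just-over-power-of-2 n, padding can outweigh the per-level savings)

Standard: 28094464 multiplications (304^3). Strassen: 40353607 multiplications (7^9, after padding to 512x512). Strassen reduces 8 recursive multiplications to 7 at each level.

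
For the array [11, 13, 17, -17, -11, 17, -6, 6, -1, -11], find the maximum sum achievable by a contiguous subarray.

Using Kadane's algorithm on [11, 13, 17, -17, -11, 17, -6, 6, -1, -11]:

Scanning through the array:
Position 1 (value 13): max_ending_here = 24, max_so_far = 24
Position 2 (value 17): max_ending_here = 41, max_so_far = 41
Position 3 (value -17): max_ending_here = 24, max_so_far = 41
Position 4 (value -11): max_ending_here = 13, max_so_far = 41
Position 5 (value 17): max_ending_here = 30, max_so_far = 41
Position 6 (value -6): max_ending_here = 24, max_so_far = 41
Position 7 (value 6): max_ending_here = 30, max_so_far = 41
Position 8 (value -1): max_ending_here = 29, max_so_far = 41
Position 9 (value -11): max_ending_here = 18, max_so_far = 41

Maximum subarray: [11, 13, 17]
Maximum sum: 41

The maximum subarray is [11, 13, 17] with sum 41. This subarray runs from index 0 to index 2.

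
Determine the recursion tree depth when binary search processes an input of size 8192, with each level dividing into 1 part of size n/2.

For divide and conquer with division factor 2:

Problem sizes at each level:
Level 0: 8192
Level 1: 4096
Level 2: 2048
Level 3: 1024
Level 4: 512
Level 5: 256
Level 6: 128
Level 7: 64
Level 8: 32
Level 9: 16
Level 10: 8
Level 11: 4
Level 12: 2
Level 13: 1

The root is level 0 and the size-1 base case is level 13 (the tree spans levels 0 through 13, i.e. 14 levels counting the root), so the depth is the number of divisions: log_2(8192) = 13

The recursion tree depth is log_2(8192) = 13. At each level, the problem size is divided by 2, so it takes 13 divisions to reduce to a base case of size 1. The algorithm makes 1 recursive call at each level.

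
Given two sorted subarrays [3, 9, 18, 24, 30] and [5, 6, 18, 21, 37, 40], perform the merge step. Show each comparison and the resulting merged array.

Merging process:

Compare 3 vs 5: take 3 from left. Merged: [3]
Compare 9 vs 5: take 5 from right. Merged: [3, 5]
Compare 9 vs 6: take 6 from right. Merged: [3, 5, 6]
Compare 9 vs 18: take 9 from left. Merged: [3, 5, 6, 9]
Compare 18 vs 18: take 18 from left. Merged: [3, 5, 6, 9, 18]
Compare 24 vs 18: take 18 from right. Merged: [3, 5, 6, 9, 18, 18]
Compare 24 vs 21: take 21 from right. Merged: [3, 5, 6, 9, 18, 18, 21]
Compare 24 vs 37: take 24 from left. Merged: [3, 5, 6, 9, 18, 18, 21, 24]
Compare 30 vs 37: take 30 from left. Merged: [3, 5, 6, 9, 18, 18, 21, 24, 30]
Append remaining from right: [37, 40]. Merged: [3, 5, 6, 9, 18, 18, 21, 24, 30, 37, 40]

Final merged array: [3, 5, 6, 9, 18, 18, 21, 24, 30, 37, 40]
Total comparisons: 9

The merged array is [3, 5, 6, 9, 18, 18, 21, 24, 30, 37, 40], requiring 9 comparisons. The merge step runs in O(n) time where n is the total number of elements.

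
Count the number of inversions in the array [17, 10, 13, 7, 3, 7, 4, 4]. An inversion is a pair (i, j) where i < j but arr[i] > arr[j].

Finding inversions in [17, 10, 13, 7, 3, 7, 4, 4]:

(0, 1): arr[0]=17 > arr[1]=10
(0, 2): arr[0]=17 > arr[2]=13
(0, 3): arr[0]=17 > arr[3]=7
(0, 4): arr[0]=17 > arr[4]=3
(0, 5): arr[0]=17 > arr[5]=7
(0, 6): arr[0]=17 > arr[6]=4
(0, 7): arr[0]=17 > arr[7]=4
(1, 3): arr[1]=10 > arr[3]=7
(1, 4): arr[1]=10 > arr[4]=3
(1, 5): arr[1]=10 > arr[5]=7
(1, 6): arr[1]=10 > arr[6]=4
(1, 7): arr[1]=10 > arr[7]=4
(2, 3): arr[2]=13 > arr[3]=7
(2, 4): arr[2]=13 > arr[4]=3
(2, 5): arr[2]=13 > arr[5]=7
(2, 6): arr[2]=13 > arr[6]=4
(2, 7): arr[2]=13 > arr[7]=4
(3, 4): arr[3]=7 > arr[4]=3
(3, 6): arr[3]=7 > arr[6]=4
(3, 7): arr[3]=7 > arr[7]=4
(5, 6): arr[5]=7 > arr[6]=4
(5, 7): arr[5]=7 > arr[7]=4

Total inversions: 22

The array has 22 inversion(s): (0,1), (0,2), (0,3), (0,4), (0,5), (0,6), (0,7), (1,3), (1,4), (1,5), (1,6), (1,7), (2,3), (2,4), (2,5), (2,6), (2,7), (3,4), (3,6), (3,7), (5,6), (5,7). Each pair (i,j) satisfies i < j and arr[i] > arr[j].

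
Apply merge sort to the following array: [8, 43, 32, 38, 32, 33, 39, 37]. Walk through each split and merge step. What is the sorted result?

Merge sort trace:

Split: [8, 43, 32, 38, 32, 33, 39, 37] -> [8, 43, 32, 38] and [32, 33, 39, 37]
  Split: [8, 43, 32, 38] -> [8, 43] and [32, 38]
    Split: [8, 43] -> [8] and [43]
    Merge: [8] + [43] -> [8, 43]
    Split: [32, 38] -> [32] and [38]
    Merge: [32] + [38] -> [32, 38]
  Merge: [8, 43] + [32, 38] -> [8, 32, 38, 43]
  Split: [32, 33, 39, 37] -> [32, 33] and [39, 37]
    Split: [32, 33] -> [32] and [33]
    Merge: [32] + [33] -> [32, 33]
    Split: [39, 37] -> [39] and [37]
    Merge: [39] + [37] -> [37, 39]
  Merge: [32, 33] + [37, 39] -> [32, 33, 37, 39]
Merge: [8, 32, 38, 43] + [32, 33, 37, 39] -> [8, 32, 32, 33, 37, 38, 39, 43]

Final sorted array: [8, 32, 32, 33, 37, 38, 39, 43]

The merge sort proceeds by recursively splitting the array and merging sorted halves.
After all merges, the sorted array is [8, 32, 32, 33, 37, 38, 39, 43].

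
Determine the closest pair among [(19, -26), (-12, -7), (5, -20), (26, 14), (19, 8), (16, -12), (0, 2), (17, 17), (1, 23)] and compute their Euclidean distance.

Computing all pairwise distances among 9 points:

d((19, -26), (-12, -7)) = 36.3593
d((19, -26), (5, -20)) = 15.2315
d((19, -26), (26, 14)) = 40.6079
d((19, -26), (19, 8)) = 34.0
d((19, -26), (16, -12)) = 14.3178
d((19, -26), (0, 2)) = 33.8378
d((19, -26), (17, 17)) = 43.0465
d((19, -26), (1, 23)) = 52.2015
d((-12, -7), (5, -20)) = 21.4009
d((-12, -7), (26, 14)) = 43.4166
d((-12, -7), (19, 8)) = 34.4384
d((-12, -7), (16, -12)) = 28.4429
d((-12, -7), (0, 2)) = 15.0
d((-12, -7), (17, 17)) = 37.6431
d((-12, -7), (1, 23)) = 32.6956
d((5, -20), (26, 14)) = 39.9625
d((5, -20), (19, 8)) = 31.305
d((5, -20), (16, -12)) = 13.6015
d((5, -20), (0, 2)) = 22.561
d((5, -20), (17, 17)) = 38.8973
d((5, -20), (1, 23)) = 43.1856
d((26, 14), (19, 8)) = 9.2195 <-- minimum
d((26, 14), (16, -12)) = 27.8568
d((26, 14), (0, 2)) = 28.6356
d((26, 14), (17, 17)) = 9.4868
d((26, 14), (1, 23)) = 26.5707
d((19, 8), (16, -12)) = 20.2237
d((19, 8), (0, 2)) = 19.9249
d((19, 8), (17, 17)) = 9.2195 <-- minimum
d((19, 8), (1, 23)) = 23.4307
d((16, -12), (0, 2)) = 21.2603
d((16, -12), (17, 17)) = 29.0172
d((16, -12), (1, 23)) = 38.0789
d((0, 2), (17, 17)) = 22.6716
d((0, 2), (1, 23)) = 21.0238
d((17, 17), (1, 23)) = 17.088

Minimum distance: 9.2195 (tie among 2 pairs: (26, 14) and (19, 8); (19, 8) and (17, 17))

The minimum Euclidean distance is 9.2195. There is a tie: 2 pairs achieve this minimum — (26, 14) and (19, 8); (19, 8) and (17, 17). Any of these is a valid closest pair. For 9 points, brute-force pairwise comparison is shown above. For large n, the divide-and-conquer algorithm (sort by x, recurse on halves, check the dividing strip) achieves O(n log n).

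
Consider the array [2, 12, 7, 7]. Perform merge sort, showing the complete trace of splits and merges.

Merge sort trace:

Split: [2, 12, 7, 7] -> [2, 12] and [7, 7]
  Split: [2, 12] -> [2] and [12]
  Merge: [2] + [12] -> [2, 12]
  Split: [7, 7] -> [7] and [7]
  Merge: [7] + [7] -> [7, 7]
Merge: [2, 12] + [7, 7] -> [2, 7, 7, 12]

Final sorted array: [2, 7, 7, 12]

The merge sort proceeds by recursively splitting the array and merging sorted halves.
After all merges, the sorted array is [2, 7, 7, 12].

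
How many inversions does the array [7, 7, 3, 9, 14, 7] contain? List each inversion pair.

Finding inversions in [7, 7, 3, 9, 14, 7]:

(0, 2): arr[0]=7 > arr[2]=3
(1, 2): arr[1]=7 > arr[2]=3
(3, 5): arr[3]=9 > arr[5]=7
(4, 5): arr[4]=14 > arr[5]=7

Total inversions: 4

The array has 4 inversion(s): (0,2), (1,2), (3,5), (4,5). Each pair (i,j) satisfies i < j and arr[i] > arr[j].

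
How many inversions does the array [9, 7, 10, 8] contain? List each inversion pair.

Finding inversions in [9, 7, 10, 8]:

(0, 1): arr[0]=9 > arr[1]=7
(0, 3): arr[0]=9 > arr[3]=8
(2, 3): arr[2]=10 > arr[3]=8

Total inversions: 3

The array has 3 inversion(s): (0,1), (0,3), (2,3). Each pair (i,j) satisfies i < j and arr[i] > arr[j].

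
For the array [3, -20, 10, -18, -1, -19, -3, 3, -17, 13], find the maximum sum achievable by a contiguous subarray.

Using Kadane's algorithm on [3, -20, 10, -18, -1, -19, -3, 3, -17, 13]:

Scanning through the array:
Position 1 (value -20): max_ending_here = -17, max_so_far = 3
Position 2 (value 10): max_ending_here = 10, max_so_far = 10
Position 3 (value -18): max_ending_here = -8, max_so_far = 10
Position 4 (value -1): max_ending_here = -1, max_so_far = 10
Position 5 (value -19): max_ending_here = -19, max_so_far = 10
Position 6 (value -3): max_ending_here = -3, max_so_far = 10
Position 7 (value 3): max_ending_here = 3, max_so_far = 10
Position 8 (value -17): max_ending_here = -14, max_so_far = 10
Position 9 (value 13): max_ending_here = 13, max_so_far = 13

Maximum subarray: [13]
Maximum sum: 13

The maximum subarray is [13] with sum 13. This subarray runs from index 9 to index 9.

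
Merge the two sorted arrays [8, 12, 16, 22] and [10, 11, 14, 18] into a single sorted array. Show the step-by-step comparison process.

Merging process:

Compare 8 vs 10: take 8 from left. Merged: [8]
Compare 12 vs 10: take 10 from right. Merged: [8, 10]
Compare 12 vs 11: take 11 from right. Merged: [8, 10, 11]
Compare 12 vs 14: take 12 from left. Merged: [8, 10, 11, 12]
Compare 16 vs 14: take 14 from right. Merged: [8, 10, 11, 12, 14]
Compare 16 vs 18: take 16 from left. Merged: [8, 10, 11, 12, 14, 16]
Compare 22 vs 18: take 18 from right. Merged: [8, 10, 11, 12, 14, 16, 18]
Append remaining from left: [22]. Merged: [8, 10, 11, 12, 14, 16, 18, 22]

Final merged array: [8, 10, 11, 12, 14, 16, 18, 22]
Total comparisons: 7

The merged array is [8, 10, 11, 12, 14, 16, 18, 22], requiring 7 comparisons. The merge step runs in O(n) time where n is the total number of elements.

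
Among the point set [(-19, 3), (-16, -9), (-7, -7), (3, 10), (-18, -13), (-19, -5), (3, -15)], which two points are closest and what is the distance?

Computing all pairwise distances among 7 points:

d((-19, 3), (-16, -9)) = 12.3693
d((-19, 3), (-7, -7)) = 15.6205
d((-19, 3), (3, 10)) = 23.0868
d((-19, 3), (-18, -13)) = 16.0312
d((-19, 3), (-19, -5)) = 8.0
d((-19, 3), (3, -15)) = 28.4253
d((-16, -9), (-7, -7)) = 9.2195
d((-16, -9), (3, 10)) = 26.8701
d((-16, -9), (-18, -13)) = 4.4721 <-- minimum
d((-16, -9), (-19, -5)) = 5.0
d((-16, -9), (3, -15)) = 19.9249
d((-7, -7), (3, 10)) = 19.7231
d((-7, -7), (-18, -13)) = 12.53
d((-7, -7), (-19, -5)) = 12.1655
d((-7, -7), (3, -15)) = 12.8062
d((3, 10), (-18, -13)) = 31.1448
d((3, 10), (-19, -5)) = 26.6271
d((3, 10), (3, -15)) = 25.0
d((-18, -13), (-19, -5)) = 8.0623
d((-18, -13), (3, -15)) = 21.095
d((-19, -5), (3, -15)) = 24.1661

Closest pair: (-16, -9) and (-18, -13) with distance 4.4721

The closest pair is (-16, -9) and (-18, -13) with Euclidean distance 4.4721. For 7 points, brute-force pairwise comparison is shown above. For large n, the divide-and-conquer algorithm (sort by x, recurse on halves, check the dividing strip) achieves O(n log n).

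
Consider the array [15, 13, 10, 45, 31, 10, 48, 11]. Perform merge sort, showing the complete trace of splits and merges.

Merge sort trace:

Split: [15, 13, 10, 45, 31, 10, 48, 11] -> [15, 13, 10, 45] and [31, 10, 48, 11]
  Split: [15, 13, 10, 45] -> [15, 13] and [10, 45]
    Split: [15, 13] -> [15] and [13]
    Merge: [15] + [13] -> [13, 15]
    Split: [10, 45] -> [10] and [45]
    Merge: [10] + [45] -> [10, 45]
  Merge: [13, 15] + [10, 45] -> [10, 13, 15, 45]
  Split: [31, 10, 48, 11] -> [31, 10] and [48, 11]
    Split: [31, 10] -> [31] and [10]
    Merge: [31] + [10] -> [10, 31]
    Split: [48, 11] -> [48] and [11]
    Merge: [48] + [11] -> [11, 48]
  Merge: [10, 31] + [11, 48] -> [10, 11, 31, 48]
Merge: [10, 13, 15, 45] + [10, 11, 31, 48] -> [10, 10, 11, 13, 15, 31, 45, 48]

Final sorted array: [10, 10, 11, 13, 15, 31, 45, 48]

The merge sort proceeds by recursively splitting the array and merging sorted halves.
After all merges, the sorted array is [10, 10, 11, 13, 15, 31, 45, 48].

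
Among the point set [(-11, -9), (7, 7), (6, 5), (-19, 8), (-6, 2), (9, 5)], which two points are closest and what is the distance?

Computing all pairwise distances among 6 points:

d((-11, -9), (7, 7)) = 24.0832
d((-11, -9), (6, 5)) = 22.0227
d((-11, -9), (-19, 8)) = 18.7883
d((-11, -9), (-6, 2)) = 12.083
d((-11, -9), (9, 5)) = 24.4131
d((7, 7), (6, 5)) = 2.2361 <-- minimum
d((7, 7), (-19, 8)) = 26.0192
d((7, 7), (-6, 2)) = 13.9284
d((7, 7), (9, 5)) = 2.8284
d((6, 5), (-19, 8)) = 25.1794
d((6, 5), (-6, 2)) = 12.3693
d((6, 5), (9, 5)) = 3.0
d((-19, 8), (-6, 2)) = 14.3178
d((-19, 8), (9, 5)) = 28.1603
d((-6, 2), (9, 5)) = 15.2971

Closest pair: (7, 7) and (6, 5) with distance 2.2361

The closest pair is (7, 7) and (6, 5) with Euclidean distance 2.2361. For 6 points, brute-force pairwise comparison is shown above. For large n, the divide-and-conquer algorithm (sort by x, recurse on halves, check the dividing strip) achieves O(n log n).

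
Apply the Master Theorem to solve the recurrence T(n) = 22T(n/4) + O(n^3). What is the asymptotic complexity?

Master Theorem for T(n) = 22T(n/4) + O(n^3):

a = 22, b = 4, c = 3
log_b(a) = log_4(22) = 2.2297

Case 3: c = 3 > log_4(22) = 2.2297
T(n) = O(n^3) = O(n^3)

For T(n) = 22T(n/4) + O(n^3): log_4(22) = 2.2297. This is Case 3 of the Master Theorem (c > log_b(a), work dominated by root), giving O(n^3).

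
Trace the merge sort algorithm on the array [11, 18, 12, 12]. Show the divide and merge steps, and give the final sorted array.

Merge sort trace:

Split: [11, 18, 12, 12] -> [11, 18] and [12, 12]
  Split: [11, 18] -> [11] and [18]
  Merge: [11] + [18] -> [11, 18]
  Split: [12, 12] -> [12] and [12]
  Merge: [12] + [12] -> [12, 12]
Merge: [11, 18] + [12, 12] -> [11, 12, 12, 18]

Final sorted array: [11, 12, 12, 18]

The merge sort proceeds by recursively splitting the array and merging sorted halves.
After all merges, the sorted array is [11, 12, 12, 18].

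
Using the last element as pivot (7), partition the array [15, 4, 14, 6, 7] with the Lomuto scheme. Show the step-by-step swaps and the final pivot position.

Lomuto partition with pivot = 7:

Initial array: [15, 4, 14, 6, 7]

arr[0]=15 > 7: no swap
arr[1]=4 <= 7: swap with position 0, array becomes [4, 15, 14, 6, 7]
arr[2]=14 > 7: no swap
arr[3]=6 <= 7: swap with position 1, array becomes [4, 6, 14, 15, 7]

Place pivot at position 2: [4, 6, 7, 15, 14]
Pivot position: 2

After partitioning with pivot 7, the array becomes [4, 6, 7, 15, 14]. The pivot is placed at index 2. All elements to the left of the pivot are <= 7, and all elements to the right are > 7.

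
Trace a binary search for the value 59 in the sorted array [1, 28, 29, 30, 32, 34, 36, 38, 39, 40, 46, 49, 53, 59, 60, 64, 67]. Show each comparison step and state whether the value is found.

Binary search for 59 in [1, 28, 29, 30, 32, 34, 36, 38, 39, 40, 46, 49, 53, 59, 60, 64, 67]:

lo=0, hi=16, mid=8, arr[mid]=39 -> 39 < 59, search right half
lo=9, hi=16, mid=12, arr[mid]=53 -> 53 < 59, search right half
lo=13, hi=16, mid=14, arr[mid]=60 -> 60 > 59, search left half
lo=13, hi=13, mid=13, arr[mid]=59 -> Found target at index 13!

Binary search finds 59 at index 13 after 4 comparisons. The search repeatedly halves the search space by comparing with the middle element.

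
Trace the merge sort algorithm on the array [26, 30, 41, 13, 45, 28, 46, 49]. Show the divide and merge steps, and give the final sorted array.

Merge sort trace:

Split: [26, 30, 41, 13, 45, 28, 46, 49] -> [26, 30, 41, 13] and [45, 28, 46, 49]
  Split: [26, 30, 41, 13] -> [26, 30] and [41, 13]
    Split: [26, 30] -> [26] and [30]
    Merge: [26] + [30] -> [26, 30]
    Split: [41, 13] -> [41] and [13]
    Merge: [41] + [13] -> [13, 41]
  Merge: [26, 30] + [13, 41] -> [13, 26, 30, 41]
  Split: [45, 28, 46, 49] -> [45, 28] and [46, 49]
    Split: [45, 28] -> [45] and [28]
    Merge: [45] + [28] -> [28, 45]
    Split: [46, 49] -> [46] and [49]
    Merge: [46] + [49] -> [46, 49]
  Merge: [28, 45] + [46, 49] -> [28, 45, 46, 49]
Merge: [13, 26, 30, 41] + [28, 45, 46, 49] -> [13, 26, 28, 30, 41, 45, 46, 49]

Final sorted array: [13, 26, 28, 30, 41, 45, 46, 49]

The merge sort proceeds by recursively splitting the array and merging sorted halves.
After all merges, the sorted array is [13, 26, 28, 30, 41, 45, 46, 49].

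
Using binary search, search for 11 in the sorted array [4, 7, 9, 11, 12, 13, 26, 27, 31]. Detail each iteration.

Binary search for 11 in [4, 7, 9, 11, 12, 13, 26, 27, 31]:

lo=0, hi=8, mid=4, arr[mid]=12 -> 12 > 11, search left half
lo=0, hi=3, mid=1, arr[mid]=7 -> 7 < 11, search right half
lo=2, hi=3, mid=2, arr[mid]=9 -> 9 < 11, search right half
lo=3, hi=3, mid=3, arr[mid]=11 -> Found target at index 3!

Binary search finds 11 at index 3 after 4 comparisons. The search repeatedly halves the search space by comparing with the middle element.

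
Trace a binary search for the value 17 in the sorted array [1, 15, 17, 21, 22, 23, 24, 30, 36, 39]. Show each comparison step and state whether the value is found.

Binary search for 17 in [1, 15, 17, 21, 22, 23, 24, 30, 36, 39]:

lo=0, hi=9, mid=4, arr[mid]=22 -> 22 > 17, search left half
lo=0, hi=3, mid=1, arr[mid]=15 -> 15 < 17, search right half
lo=2, hi=3, mid=2, arr[mid]=17 -> Found target at index 2!

Binary search finds 17 at index 2 after 3 comparisons. The search repeatedly halves the search space by comparing with the middle element.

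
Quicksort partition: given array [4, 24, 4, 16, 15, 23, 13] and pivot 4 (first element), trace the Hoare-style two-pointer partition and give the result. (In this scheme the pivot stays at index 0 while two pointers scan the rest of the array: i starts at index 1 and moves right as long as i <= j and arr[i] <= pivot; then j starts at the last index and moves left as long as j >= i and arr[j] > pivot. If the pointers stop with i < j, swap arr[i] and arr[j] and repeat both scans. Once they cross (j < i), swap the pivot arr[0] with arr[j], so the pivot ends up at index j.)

Hoare-style two-pointer partition with pivot = 4:

Initial array: [4, 24, 4, 16, 15, 23, 13]

Pointers start at i = 1, j = 6.
i stops at index 1 (arr[1]=24 > 4), j stops at index 2 (arr[2]=4 <= 4): swap arr[1] and arr[2], array becomes [4, 4, 24, 16, 15, 23, 13]
i ends at 2, j ends at 1: the pointers have crossed (j < i), so scanning stops.

Swap pivot arr[0] with arr[1] to place pivot at position 1: [4, 4, 24, 16, 15, 23, 13]
Pivot position: 1

After partitioning with pivot 4, the array becomes [4, 4, 24, 16, 15, 23, 13]. The pivot is placed at index 1. All elements to the left of the pivot are <= 4, and all elements to the right are > 4.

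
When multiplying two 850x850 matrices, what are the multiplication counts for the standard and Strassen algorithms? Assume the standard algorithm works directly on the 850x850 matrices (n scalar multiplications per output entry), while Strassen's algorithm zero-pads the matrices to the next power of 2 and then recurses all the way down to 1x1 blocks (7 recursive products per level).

Matrix multiplication for 850x850 matrices:

Strassen's algorithm requires power-of-2 dimensions. Pad 850x850 to 1024x1024 (next power of 2).

Standard algorithm: 850^3 = 614125000 multiplications
Strassen's algorithm: 7^(log2(1024)) = 7^10 = 282475249 multiplications
Savings: 614125000 - 282475249 = 331649751 multiplications

Standard: 614125000 multiplications (850^3). Strassen: 282475249 multiplications (7^10, after padding to 1024x1024). Strassen reduces 8 recursive multiplications to 7 at each level.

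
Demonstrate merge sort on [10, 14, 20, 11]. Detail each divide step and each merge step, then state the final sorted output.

Merge sort trace:

Split: [10, 14, 20, 11] -> [10, 14] and [20, 11]
  Split: [10, 14] -> [10] and [14]
  Merge: [10] + [14] -> [10, 14]
  Split: [20, 11] -> [20] and [11]
  Merge: [20] + [11] -> [11, 20]
Merge: [10, 14] + [11, 20] -> [10, 11, 14, 20]

Final sorted array: [10, 11, 14, 20]

The merge sort proceeds by recursively splitting the array and merging sorted halves.
After all merges, the sorted array is [10, 11, 14, 20].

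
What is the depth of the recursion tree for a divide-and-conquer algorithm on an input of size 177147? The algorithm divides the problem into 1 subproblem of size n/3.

For divide and conquer with division factor 3:

Problem sizes at each level:
Level 0: 177147
Level 1: 59049
Level 2: 19683
Level 3: 6561
Level 4: 2187
Level 5: 729
Level 6: 243
Level 7: 81
Level 8: 27
Level 9: 9
Level 10: 3
Level 11: 1

The root is level 0 and the size-1 base case is level 11 (the tree spans levels 0 through 11, i.e. 12 levels counting the root), so the depth is the number of divisions: log_3(177147) = 11

The recursion tree depth is log_3(177147) = 11. At each level, the problem size is divided by 3, so it takes 11 divisions to reduce to a base case of size 1. The algorithm makes 1 recursive call at each level.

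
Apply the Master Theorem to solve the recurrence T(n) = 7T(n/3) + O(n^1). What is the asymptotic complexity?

Master Theorem for T(n) = 7T(n/3) + O(n^1):

a = 7, b = 3, c = 1
log_b(a) = log_3(7) = 1.7712

Case 1: c = 1 < log_3(7) = 1.7712
T(n) = O(n^(log_3 7))

For T(n) = 7T(n/3) + O(n^1): log_3(7) = 1.7712. This is Case 1 of the Master Theorem (c < log_b(a), work dominated by leaves), giving O(n^(log_3 7)).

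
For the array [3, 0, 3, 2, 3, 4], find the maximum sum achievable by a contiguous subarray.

Using Kadane's algorithm on [3, 0, 3, 2, 3, 4]:

Scanning through the array:
Position 1 (value 0): max_ending_here = 3, max_so_far = 3
Position 2 (value 3): max_ending_here = 6, max_so_far = 6
Position 3 (value 2): max_ending_here = 8, max_so_far = 8
Position 4 (value 3): max_ending_here = 11, max_so_far = 11
Position 5 (value 4): max_ending_here = 15, max_so_far = 15

Maximum subarray: [3, 0, 3, 2, 3, 4]
Maximum sum: 15

The maximum subarray is [3, 0, 3, 2, 3, 4] with sum 15. This subarray runs from index 0 to index 5.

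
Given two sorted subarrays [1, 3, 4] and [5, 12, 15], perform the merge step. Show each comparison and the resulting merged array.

Merging process:

Compare 1 vs 5: take 1 from left. Merged: [1]
Compare 3 vs 5: take 3 from left. Merged: [1, 3]
Compare 4 vs 5: take 4 from left. Merged: [1, 3, 4]
Append remaining from right: [5, 12, 15]. Merged: [1, 3, 4, 5, 12, 15]

Final merged array: [1, 3, 4, 5, 12, 15]
Total comparisons: 3

The merged array is [1, 3, 4, 5, 12, 15], requiring 3 comparisons. The merge step runs in O(n) time where n is the total number of elements.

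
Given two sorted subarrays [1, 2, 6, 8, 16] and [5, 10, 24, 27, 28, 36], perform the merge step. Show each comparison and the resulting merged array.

Merging process:

Compare 1 vs 5: take 1 from left. Merged: [1]
Compare 2 vs 5: take 2 from left. Merged: [1, 2]
Compare 6 vs 5: take 5 from right. Merged: [1, 2, 5]
Compare 6 vs 10: take 6 from left. Merged: [1, 2, 5, 6]
Compare 8 vs 10: take 8 from left. Merged: [1, 2, 5, 6, 8]
Compare 16 vs 10: take 10 from right. Merged: [1, 2, 5, 6, 8, 10]
Compare 16 vs 24: take 16 from left. Merged: [1, 2, 5, 6, 8, 10, 16]
Append remaining from right: [24, 27, 28, 36]. Merged: [1, 2, 5, 6, 8, 10, 16, 24, 27, 28, 36]

Final merged array: [1, 2, 5, 6, 8, 10, 16, 24, 27, 28, 36]
Total comparisons: 7

The merged array is [1, 2, 5, 6, 8, 10, 16, 24, 27, 28, 36], requiring 7 comparisons. The merge step runs in O(n) time where n is the total number of elements.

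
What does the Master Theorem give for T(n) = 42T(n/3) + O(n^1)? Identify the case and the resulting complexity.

Master Theorem for T(n) = 42T(n/3) + O(n^1):

a = 42, b = 3, c = 1
log_b(a) = log_3(42) = 3.4022

Case 1: c = 1 < log_3(42) = 3.4022
T(n) = O(n^(log_3 42))

For T(n) = 42T(n/3) + O(n^1): log_3(42) = 3.4022. This is Case 1 of the Master Theorem (c < log_b(a), work dominated by leaves), giving O(n^(log_3 42)).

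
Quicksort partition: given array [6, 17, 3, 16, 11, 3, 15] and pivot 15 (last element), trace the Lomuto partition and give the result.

Lomuto partition with pivot = 15:

Initial array: [6, 17, 3, 16, 11, 3, 15]

arr[0]=6 <= 15: swap with position 0, array becomes [6, 17, 3, 16, 11, 3, 15]
arr[1]=17 > 15: no swap
arr[2]=3 <= 15: swap with position 1, array becomes [6, 3, 17, 16, 11, 3, 15]
arr[3]=16 > 15: no swap
arr[4]=11 <= 15: swap with position 2, array becomes [6, 3, 11, 16, 17, 3, 15]
arr[5]=3 <= 15: swap with position 3, array becomes [6, 3, 11, 3, 17, 16, 15]

Place pivot at position 4: [6, 3, 11, 3, 15, 16, 17]
Pivot position: 4

After partitioning with pivot 15, the array becomes [6, 3, 11, 3, 15, 16, 17]. The pivot is placed at index 4. All elements to the left of the pivot are <= 15, and all elements to the right are > 15.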